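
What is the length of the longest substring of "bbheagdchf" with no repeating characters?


Input: "bbheagdchf"
Sliding window (track last position of each char):
  Position 0 ('b'): window [0,0] length 1 -- new best
  Position 1 ('b'): repeat (last at 0), move window start to 1
  Position 1 ('b'): window [1,1] length 1
  Position 2 ('h'): window [1,2] length 2 -- new best
  Position 3 ('e'): window [1,3] length 3 -- new best
  Position 4 ('a'): window [1,4] length 4 -- new best
  Position 5 ('g'): window [1,5] length 5 -- new best
  Position 6 ('d'): window [1,6] length 6 -- new best
  Position 7 ('c'): window [1,7] length 7 -- new best
  Position 8 ('h'): repeat (last at 2), move window start to 3
  Position 8 ('h'): window [3,8] length 6
  Position 9 ('f'): window [3,9] length 7
Longest substring with no repeats: "bheagdc" with length 7

7


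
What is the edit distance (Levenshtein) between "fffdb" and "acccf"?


Computing edit distance: "fffdb" -> "acccf"
DP table:
           a    c    c    c    f
      0    1    2    3    4    5
  f   1    1    2    3    4    4
  f   2    2    2    3    4    4
  f   3    3    3    3    4    4
  d   4    4    4    4    4    5
  b   5    5    5    5    5    5
Edit distance = dp[5][5] = 5

5


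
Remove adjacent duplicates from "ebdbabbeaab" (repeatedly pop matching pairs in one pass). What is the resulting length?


Input: ebdbabbeaab
Stack-based adjacent duplicate removal:
  Read 'e': push. Stack: e
  Read 'b': push. Stack: eb
  Read 'd': push. Stack: ebd
  Read 'b': push. Stack: ebdb
  Read 'a': push. Stack: ebdba
  Read 'b': push. Stack: ebdbab
  Read 'b': matches stack top 'b' => pop. Stack: ebdba
  Read 'e': push. Stack: ebdbae
  Read 'a': push. Stack: ebdbaea
  Read 'a': matches stack top 'a' => pop. Stack: ebdbae
  Read 'b': push. Stack: ebdbaeb
Final stack: "ebdbaeb" (length 7)

7


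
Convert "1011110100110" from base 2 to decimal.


Input: "1011110100110" in base 2
Positional expansion:
  Digit '1' (value 1) x 2^12 = 4096
  Digit '0' (value 0) x 2^11 = 0
  Digit '1' (value 1) x 2^10 = 1024
  Digit '1' (value 1) x 2^9 = 512
  Digit '1' (value 1) x 2^8 = 256
  Digit '1' (value 1) x 2^7 = 128
  Digit '0' (value 0) x 2^6 = 0
  Digit '1' (value 1) x 2^5 = 32
  Digit '0' (value 0) x 2^4 = 0
  Digit '0' (value 0) x 2^3 = 0
  Digit '1' (value 1) x 2^2 = 4
  Digit '1' (value 1) x 2^1 = 2
  Digit '0' (value 0) x 2^0 = 0
Sum = 6054

6054


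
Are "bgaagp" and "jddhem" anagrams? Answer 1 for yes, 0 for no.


Strings: "bgaagp", "jddhem"
Sorted first:  aabggp
Sorted second: ddehjm
Differ at position 0: 'a' vs 'd' => not anagrams

0


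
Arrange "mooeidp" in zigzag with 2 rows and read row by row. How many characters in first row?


Zigzag "mooeidp" into 2 rows:
Placing characters:
  'm' => row 0
  'o' => row 1
  'o' => row 0
  'e' => row 1
  'i' => row 0
  'd' => row 1
  'p' => row 0
Rows:
  Row 0: "moip"
  Row 1: "oed"
First row length: 4

4


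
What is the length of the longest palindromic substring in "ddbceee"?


Input: "ddbceee"
Checking substrings for palindromes:
  [4:7] "eee" (len 3) => palindrome
  [0:2] "dd" (len 2) => palindrome
  [4:6] "ee" (len 2) => palindrome
  [5:7] "ee" (len 2) => palindrome
Longest palindromic substring: "eee" with length 3

3


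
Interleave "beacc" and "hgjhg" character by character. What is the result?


Interleaving "beacc" and "hgjhg":
  Position 0: 'b' from first, 'h' from second => "bh"
  Position 1: 'e' from first, 'g' from second => "eg"
  Position 2: 'a' from first, 'j' from second => "aj"
  Position 3: 'c' from first, 'h' from second => "ch"
  Position 4: 'c' from first, 'g' from second => "cg"
Result: bhegajchcg

bhegajchcg


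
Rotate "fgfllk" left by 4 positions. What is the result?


Input: "fgfllk", rotate left by 4
First 4 characters: "fgfl"
Remaining characters: "lk"
Concatenate remaining + first: "lk" + "fgfl" = "lkfgfl"

lkfgfl


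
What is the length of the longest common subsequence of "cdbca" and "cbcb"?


LCS of "cdbca" and "cbcb"
DP table:
           c    b    c    b
      0    0    0    0    0
  c   0    1    1    1    1
  d   0    1    1    1    1
  b   0    1    2    2    2
  c   0    1    2    3    3
  a   0    1    2    3    3
LCS length = dp[5][4] = 3

3


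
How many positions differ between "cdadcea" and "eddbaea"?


Comparing "cdadcea" and "eddbaea" position by position:
  Position 0: 'c' vs 'e' => DIFFER
  Position 1: 'd' vs 'd' => same
  Position 2: 'a' vs 'd' => DIFFER
  Position 3: 'd' vs 'b' => DIFFER
  Position 4: 'c' vs 'a' => DIFFER
  Position 5: 'e' vs 'e' => same
  Position 6: 'a' vs 'a' => same
Positions that differ: 4

4


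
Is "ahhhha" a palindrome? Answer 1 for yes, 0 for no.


Input: ahhhha
Reversed: ahhhha
  Compare pos 0 ('a') with pos 5 ('a'): match
  Compare pos 1 ('h') with pos 4 ('h'): match
  Compare pos 2 ('h') with pos 3 ('h'): match
Result: palindrome

1


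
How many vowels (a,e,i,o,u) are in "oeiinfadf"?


Input: oeiinfadf
Checking each character:
  'o' at position 0: vowel (running total: 1)
  'e' at position 1: vowel (running total: 2)
  'i' at position 2: vowel (running total: 3)
  'i' at position 3: vowel (running total: 4)
  'n' at position 4: consonant
  'f' at position 5: consonant
  'a' at position 6: vowel (running total: 5)
  'd' at position 7: consonant
  'f' at position 8: consonant
Total vowels: 5

5


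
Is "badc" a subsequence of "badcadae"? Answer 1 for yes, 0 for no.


Check if "badc" is a subsequence of "badcadae"
Greedy scan:
  Position 0 ('b'): matches sub[0] = 'b'
  Position 1 ('a'): matches sub[1] = 'a'
  Position 2 ('d'): matches sub[2] = 'd'
  Position 3 ('c'): matches sub[3] = 'c'
  Position 4 ('a'): no match needed
  Position 5 ('d'): no match needed
  Position 6 ('a'): no match needed
  Position 7 ('e'): no match needed
All 4 characters matched => is a subsequence

1


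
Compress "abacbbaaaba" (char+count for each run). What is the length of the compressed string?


Input: abacbbaaaba
Runs:
  'a' x 1 => "a1"
  'b' x 1 => "b1"
  'a' x 1 => "a1"
  'c' x 1 => "c1"
  'b' x 2 => "b2"
  'a' x 3 => "a3"
  'b' x 1 => "b1"
  'a' x 1 => "a1"
Compressed: "a1b1a1c1b2a3b1a1"
Compressed length: 16

16


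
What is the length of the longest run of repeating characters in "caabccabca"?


Input: "caabccabca"
Scanning for longest run:
  Position 1 ('a'): new char, reset run to 1
  Position 2 ('a'): continues run of 'a', length=2
  Position 3 ('b'): new char, reset run to 1
  Position 4 ('c'): new char, reset run to 1
  Position 5 ('c'): continues run of 'c', length=2
  Position 6 ('a'): new char, reset run to 1
  Position 7 ('b'): new char, reset run to 1
  Position 8 ('c'): new char, reset run to 1
  Position 9 ('a'): new char, reset run to 1
Longest run: 'a' with length 2

2


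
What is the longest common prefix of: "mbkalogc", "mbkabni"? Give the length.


Words: mbkalogc, mbkabni
  Position 0: all 'm' => match
  Position 1: all 'b' => match
  Position 2: all 'k' => match
  Position 3: all 'a' => match
  Position 4: ('l', 'b') => mismatch, stop
LCP = "mbka" (length 4)

4


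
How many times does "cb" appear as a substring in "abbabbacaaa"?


Searching for "cb" in "abbabbacaaa"
Scanning each position:
  Position 0: "ab" => no
  Position 1: "bb" => no
  Position 2: "ba" => no
  Position 3: "ab" => no
  Position 4: "bb" => no
  Position 5: "ba" => no
  Position 6: "ac" => no
  Position 7: "ca" => no
  Position 8: "aa" => no
  Position 9: "aa" => no
Total occurrences: 0

0


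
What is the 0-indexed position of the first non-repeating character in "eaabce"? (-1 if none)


Input: eaabce
Character frequencies:
  'a': 2
  'b': 1
  'c': 1
  'e': 2
Scanning left to right for freq == 1:
  Position 0 ('e'): freq=2, skip
  Position 1 ('a'): freq=2, skip
  Position 2 ('a'): freq=2, skip
  Position 3 ('b'): unique! => answer = 3

3


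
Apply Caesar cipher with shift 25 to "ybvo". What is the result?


Caesar cipher: shift "ybvo" by 25
  'y' (pos 24) + 25 = pos 23 = 'x'
  'b' (pos 1) + 25 = pos 0 = 'a'
  'v' (pos 21) + 25 = pos 20 = 'u'
  'o' (pos 14) + 25 = pos 13 = 'n'
Result: xaun

xaun


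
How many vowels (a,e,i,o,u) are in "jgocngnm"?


Input: jgocngnm
Checking each character:
  'j' at position 0: consonant
  'g' at position 1: consonant
  'o' at position 2: vowel (running total: 1)
  'c' at position 3: consonant
  'n' at position 4: consonant
  'g' at position 5: consonant
  'n' at position 6: consonant
  'm' at position 7: consonant
Total vowels: 1

1


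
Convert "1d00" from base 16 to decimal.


Input: "1d00" in base 16
Positional expansion:
  Digit '1' (value 1) x 16^3 = 4096
  Digit 'd' (value 13) x 16^2 = 3328
  Digit '0' (value 0) x 16^1 = 0
  Digit '0' (value 0) x 16^0 = 0
Sum = 7424

7424


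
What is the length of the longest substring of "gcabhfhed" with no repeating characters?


Input: "gcabhfhed"
Sliding window (track last position of each char):
  Position 0 ('g'): window [0,0] length 1 -- new best
  Position 1 ('c'): window [0,1] length 2 -- new best
  Position 2 ('a'): window [0,2] length 3 -- new best
  Position 3 ('b'): window [0,3] length 4 -- new best
  Position 4 ('h'): window [0,4] length 5 -- new best
  Position 5 ('f'): window [0,5] length 6 -- new best
  Position 6 ('h'): repeat (last at 4), move window start to 5
  Position 6 ('h'): window [5,6] length 2
  Position 7 ('e'): window [5,7] length 3
  Position 8 ('d'): window [5,8] length 4
Longest substring with no repeats: "gcabhf" with length 6

6


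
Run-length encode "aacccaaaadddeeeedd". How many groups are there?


Input: aacccaaaadddeeeedd
Scanning for consecutive runs:
  Group 1: 'a' x 2 (positions 0-1)
  Group 2: 'c' x 3 (positions 2-4)
  Group 3: 'a' x 4 (positions 5-8)
  Group 4: 'd' x 3 (positions 9-11)
  Group 5: 'e' x 4 (positions 12-15)
  Group 6: 'd' x 2 (positions 16-17)
Total groups: 6

6


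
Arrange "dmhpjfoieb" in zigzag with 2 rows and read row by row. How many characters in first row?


Zigzag "dmhpjfoieb" into 2 rows:
Placing characters:
  'd' => row 0
  'm' => row 1
  'h' => row 0
  'p' => row 1
  'j' => row 0
  'f' => row 1
  'o' => row 0
  'i' => row 1
  'e' => row 0
  'b' => row 1
Rows:
  Row 0: "dhjoe"
  Row 1: "mpfib"
First row length: 5

5


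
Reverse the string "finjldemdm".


Input: finjldemdm
Reading characters right to left:
  Position 9: 'm'
  Position 8: 'd'
  Position 7: 'm'
  Position 6: 'e'
  Position 5: 'd'
  Position 4: 'l'
  Position 3: 'j'
  Position 2: 'n'
  Position 1: 'i'
  Position 0: 'f'
Reversed: mdmedljnif

mdmedljnif


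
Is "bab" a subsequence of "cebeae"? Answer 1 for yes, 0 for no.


Check if "bab" is a subsequence of "cebeae"
Greedy scan:
  Position 0 ('c'): no match needed
  Position 1 ('e'): no match needed
  Position 2 ('b'): matches sub[0] = 'b'
  Position 3 ('e'): no match needed
  Position 4 ('a'): matches sub[1] = 'a'
  Position 5 ('e'): no match needed
Only matched 2/3 characters => not a subsequence

0


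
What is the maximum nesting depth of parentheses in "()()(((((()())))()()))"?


Input: "()()(((((()())))()()))"
Tracking depth:
  Position 0 '(': depth becomes 1
  Position 1 ')': depth becomes 0
  Position 2 '(': depth becomes 1
  Position 3 ')': depth becomes 0
  Position 4 '(': depth becomes 1
  Position 5 '(': depth becomes 2
  Position 6 '(': depth becomes 3
  Position 7 '(': depth becomes 4
  Position 8 '(': depth becomes 5
  Position 9 '(': depth becomes 6
  Position 10 ')': depth becomes 5
  Position 11 '(': depth becomes 6
  Position 12 ')': depth becomes 5
  Position 13 ')': depth becomes 4
  Position 14 ')': depth becomes 3
  Position 15 ')': depth becomes 2
  Position 16 '(': depth becomes 3
  Position 17 ')': depth becomes 2
  Position 18 '(': depth becomes 3
  Position 19 ')': depth becomes 2
  Position 20 ')': depth becomes 1
  Position 21 ')': depth becomes 0
Maximum depth reached: 6

6


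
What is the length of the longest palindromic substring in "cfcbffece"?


Input: "cfcbffece"
Checking substrings for palindromes:
  [0:3] "cfc" (len 3) => palindrome
  [6:9] "ece" (len 3) => palindrome
  [4:6] "ff" (len 2) => palindrome
Longest palindromic substring: "cfc" with length 3

3


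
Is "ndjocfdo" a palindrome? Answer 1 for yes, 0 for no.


Input: ndjocfdo
Reversed: odfcojdn
  Compare pos 0 ('n') with pos 7 ('o'): MISMATCH
  Compare pos 1 ('d') with pos 6 ('d'): match
  Compare pos 2 ('j') with pos 5 ('f'): MISMATCH
  Compare pos 3 ('o') with pos 4 ('c'): MISMATCH
Result: not a palindrome

0


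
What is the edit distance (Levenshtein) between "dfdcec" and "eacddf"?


Computing edit distance: "dfdcec" -> "eacddf"
DP table:
           e    a    c    d    d    f
      0    1    2    3    4    5    6
  d   1    1    2    3    3    4    5
  f   2    2    2    3    4    4    4
  d   3    3    3    3    3    4    5
  c   4    4    4    3    4    4    5
  e   5    4    5    4    4    5    5
  c   6    5    5    5    5    5    6
Edit distance = dp[6][6] = 6

6


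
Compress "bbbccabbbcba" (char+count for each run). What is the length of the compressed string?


Input: bbbccabbbcba
Runs:
  'b' x 3 => "b3"
  'c' x 2 => "c2"
  'a' x 1 => "a1"
  'b' x 3 => "b3"
  'c' x 1 => "c1"
  'b' x 1 => "b1"
  'a' x 1 => "a1"
Compressed: "b3c2a1b3c1b1a1"
Compressed length: 14

14


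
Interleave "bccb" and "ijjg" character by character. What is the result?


Interleaving "bccb" and "ijjg":
  Position 0: 'b' from first, 'i' from second => "bi"
  Position 1: 'c' from first, 'j' from second => "cj"
  Position 2: 'c' from first, 'j' from second => "cj"
  Position 3: 'b' from first, 'g' from second => "bg"
Result: bicjcjbg

bicjcjbg


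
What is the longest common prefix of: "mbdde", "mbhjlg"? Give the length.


Words: mbdde, mbhjlg
  Position 0: all 'm' => match
  Position 1: all 'b' => match
  Position 2: ('d', 'h') => mismatch, stop
LCP = "mb" (length 2)

2


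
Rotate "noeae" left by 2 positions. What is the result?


Input: "noeae", rotate left by 2
First 2 characters: "no"
Remaining characters: "eae"
Concatenate remaining + first: "eae" + "no" = "eaeno"

eaeno


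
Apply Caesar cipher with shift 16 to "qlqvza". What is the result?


Caesar cipher: shift "qlqvza" by 16
  'q' (pos 16) + 16 = pos 6 = 'g'
  'l' (pos 11) + 16 = pos 1 = 'b'
  'q' (pos 16) + 16 = pos 6 = 'g'
  'v' (pos 21) + 16 = pos 11 = 'l'
  'z' (pos 25) + 16 = pos 15 = 'p'
  'a' (pos 0) + 16 = pos 16 = 'q'
Result: gbglpq

gbglpq


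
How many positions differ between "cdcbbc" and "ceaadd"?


Comparing "cdcbbc" and "ceaadd" position by position:
  Position 0: 'c' vs 'c' => same
  Position 1: 'd' vs 'e' => DIFFER
  Position 2: 'c' vs 'a' => DIFFER
  Position 3: 'b' vs 'a' => DIFFER
  Position 4: 'b' vs 'd' => DIFFER
  Position 5: 'c' vs 'd' => DIFFER
Positions that differ: 5

5


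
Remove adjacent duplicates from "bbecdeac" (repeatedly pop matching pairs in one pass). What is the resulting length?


Input: bbecdeac
Stack-based adjacent duplicate removal:
  Read 'b': push. Stack: b
  Read 'b': matches stack top 'b' => pop. Stack: (empty)
  Read 'e': push. Stack: e
  Read 'c': push. Stack: ec
  Read 'd': push. Stack: ecd
  Read 'e': push. Stack: ecde
  Read 'a': push. Stack: ecdea
  Read 'c': push. Stack: ecdeac
Final stack: "ecdeac" (length 6)

6


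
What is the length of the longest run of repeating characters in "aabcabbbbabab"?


Input: "aabcabbbbabab"
Scanning for longest run:
  Position 1 ('a'): continues run of 'a', length=2
  Position 2 ('b'): new char, reset run to 1
  Position 3 ('c'): new char, reset run to 1
  Position 4 ('a'): new char, reset run to 1
  Position 5 ('b'): new char, reset run to 1
  Position 6 ('b'): continues run of 'b', length=2
  Position 7 ('b'): continues run of 'b', length=3
  Position 8 ('b'): continues run of 'b', length=4
  Position 9 ('a'): new char, reset run to 1
  Position 10 ('b'): new char, reset run to 1
  Position 11 ('a'): new char, reset run to 1
  Position 12 ('b'): new char, reset run to 1
Longest run: 'b' with length 4

4


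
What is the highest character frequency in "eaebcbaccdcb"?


Input: eaebcbaccdcb
Character counts:
  'a': 2
  'b': 3
  'c': 4
  'd': 1
  'e': 2
Maximum frequency: 4

4


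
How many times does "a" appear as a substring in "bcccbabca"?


Searching for "a" in "bcccbabca"
Scanning each position:
  Position 0: "b" => no
  Position 1: "c" => no
  Position 2: "c" => no
  Position 3: "c" => no
  Position 4: "b" => no
  Position 5: "a" => MATCH
  Position 6: "b" => no
  Position 7: "c" => no
  Position 8: "a" => MATCH
Total occurrences: 2

2


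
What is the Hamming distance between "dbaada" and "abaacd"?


Comparing "dbaada" and "abaacd" position by position:
  Position 0: 'd' vs 'a' => differ
  Position 1: 'b' vs 'b' => same
  Position 2: 'a' vs 'a' => same
  Position 3: 'a' vs 'a' => same
  Position 4: 'd' vs 'c' => differ
  Position 5: 'a' vs 'd' => differ
Total differences (Hamming distance): 3

3


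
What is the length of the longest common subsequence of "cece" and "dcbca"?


LCS of "cece" and "dcbca"
DP table:
           d    c    b    c    a
      0    0    0    0    0    0
  c   0    0    1    1    1    1
  e   0    0    1    1    1    1
  c   0    0    1    1    2    2
  e   0    0    1    1    2    2
LCS length = dp[4][5] = 2

2


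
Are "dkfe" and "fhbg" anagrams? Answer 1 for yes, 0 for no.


Strings: "dkfe", "fhbg"
Sorted first:  defk
Sorted second: bfgh
Differ at position 0: 'd' vs 'b' => not anagrams

0


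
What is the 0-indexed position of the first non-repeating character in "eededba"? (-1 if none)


Input: eededba
Character frequencies:
  'a': 1
  'b': 1
  'd': 2
  'e': 3
Scanning left to right for freq == 1:
  Position 0 ('e'): freq=3, skip
  Position 1 ('e'): freq=3, skip
  Position 2 ('d'): freq=2, skip
  Position 3 ('e'): freq=3, skip
  Position 4 ('d'): freq=2, skip
  Position 5 ('b'): unique! => answer = 5

5


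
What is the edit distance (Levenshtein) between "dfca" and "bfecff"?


Computing edit distance: "dfca" -> "bfecff"
DP table:
           b    f    e    c    f    f
      0    1    2    3    4    5    6
  d   1    1    2    3    4    5    6
  f   2    2    1    2    3    4    5
  c   3    3    2    2    2    3    4
  a   4    4    3    3    3    3    4
Edit distance = dp[4][6] = 4

4


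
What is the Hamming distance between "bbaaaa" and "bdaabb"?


Comparing "bbaaaa" and "bdaabb" position by position:
  Position 0: 'b' vs 'b' => same
  Position 1: 'b' vs 'd' => differ
  Position 2: 'a' vs 'a' => same
  Position 3: 'a' vs 'a' => same
  Position 4: 'a' vs 'b' => differ
  Position 5: 'a' vs 'b' => differ
Total differences (Hamming distance): 3

3


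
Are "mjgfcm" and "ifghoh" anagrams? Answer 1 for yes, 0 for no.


Strings: "mjgfcm", "ifghoh"
Sorted first:  cfgjmm
Sorted second: fghhio
Differ at position 0: 'c' vs 'f' => not anagrams

0


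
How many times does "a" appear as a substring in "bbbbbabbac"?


Searching for "a" in "bbbbbabbac"
Scanning each position:
  Position 0: "b" => no
  Position 1: "b" => no
  Position 2: "b" => no
  Position 3: "b" => no
  Position 4: "b" => no
  Position 5: "a" => MATCH
  Position 6: "b" => no
  Position 7: "b" => no
  Position 8: "a" => MATCH
  Position 9: "c" => no
Total occurrences: 2

2


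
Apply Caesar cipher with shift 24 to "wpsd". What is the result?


Caesar cipher: shift "wpsd" by 24
  'w' (pos 22) + 24 = pos 20 = 'u'
  'p' (pos 15) + 24 = pos 13 = 'n'
  's' (pos 18) + 24 = pos 16 = 'q'
  'd' (pos 3) + 24 = pos 1 = 'b'
Result: unqb

unqb


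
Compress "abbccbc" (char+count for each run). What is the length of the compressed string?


Input: abbccbc
Runs:
  'a' x 1 => "a1"
  'b' x 2 => "b2"
  'c' x 2 => "c2"
  'b' x 1 => "b1"
  'c' x 1 => "c1"
Compressed: "a1b2c2b1c1"
Compressed length: 10

10


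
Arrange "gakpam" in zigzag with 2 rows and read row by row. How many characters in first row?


Zigzag "gakpam" into 2 rows:
Placing characters:
  'g' => row 0
  'a' => row 1
  'k' => row 0
  'p' => row 1
  'a' => row 0
  'm' => row 1
Rows:
  Row 0: "gka"
  Row 1: "apm"
First row length: 3

3


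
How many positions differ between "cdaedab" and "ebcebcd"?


Comparing "cdaedab" and "ebcebcd" position by position:
  Position 0: 'c' vs 'e' => DIFFER
  Position 1: 'd' vs 'b' => DIFFER
  Position 2: 'a' vs 'c' => DIFFER
  Position 3: 'e' vs 'e' => same
  Position 4: 'd' vs 'b' => DIFFER
  Position 5: 'a' vs 'c' => DIFFER
  Position 6: 'b' vs 'd' => DIFFER
Positions that differ: 6

6


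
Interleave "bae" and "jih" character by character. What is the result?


Interleaving "bae" and "jih":
  Position 0: 'b' from first, 'j' from second => "bj"
  Position 1: 'a' from first, 'i' from second => "ai"
  Position 2: 'e' from first, 'h' from second => "eh"
Result: bjaieh

bjaieh


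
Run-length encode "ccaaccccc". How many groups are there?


Input: ccaaccccc
Scanning for consecutive runs:
  Group 1: 'c' x 2 (positions 0-1)
  Group 2: 'a' x 2 (positions 2-3)
  Group 3: 'c' x 5 (positions 4-8)
Total groups: 3

3


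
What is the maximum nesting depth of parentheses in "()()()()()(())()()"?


Input: "()()()()()(())()()"
Tracking depth:
  Position 0 '(': depth becomes 1
  Position 1 ')': depth becomes 0
  Position 2 '(': depth becomes 1
  Position 3 ')': depth becomes 0
  Position 4 '(': depth becomes 1
  Position 5 ')': depth becomes 0
  Position 6 '(': depth becomes 1
  Position 7 ')': depth becomes 0
  Position 8 '(': depth becomes 1
  Position 9 ')': depth becomes 0
  Position 10 '(': depth becomes 1
  Position 11 '(': depth becomes 2
  Position 12 ')': depth becomes 1
  Position 13 ')': depth becomes 0
  Position 14 '(': depth becomes 1
  Position 15 ')': depth becomes 0
  Position 16 '(': depth becomes 1
  Position 17 ')': depth becomes 0
Maximum depth reached: 2

2


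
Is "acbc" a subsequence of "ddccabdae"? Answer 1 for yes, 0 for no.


Check if "acbc" is a subsequence of "ddccabdae"
Greedy scan:
  Position 0 ('d'): no match needed
  Position 1 ('d'): no match needed
  Position 2 ('c'): no match needed
  Position 3 ('c'): no match needed
  Position 4 ('a'): matches sub[0] = 'a'
  Position 5 ('b'): no match needed
  Position 6 ('d'): no match needed
  Position 7 ('a'): no match needed
  Position 8 ('e'): no match needed
Only matched 1/4 characters => not a subsequence

0


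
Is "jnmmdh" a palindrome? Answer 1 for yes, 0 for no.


Input: jnmmdh
Reversed: hdmmnj
  Compare pos 0 ('j') with pos 5 ('h'): MISMATCH
  Compare pos 1 ('n') with pos 4 ('d'): MISMATCH
  Compare pos 2 ('m') with pos 3 ('m'): match
Result: not a palindrome

0


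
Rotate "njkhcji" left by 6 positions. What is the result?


Input: "njkhcji", rotate left by 6
First 6 characters: "njkhcj"
Remaining characters: "i"
Concatenate remaining + first: "i" + "njkhcj" = "injkhcj"

injkhcj


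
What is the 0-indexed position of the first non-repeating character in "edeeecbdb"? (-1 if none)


Input: edeeecbdb
Character frequencies:
  'b': 2
  'c': 1
  'd': 2
  'e': 4
Scanning left to right for freq == 1:
  Position 0 ('e'): freq=4, skip
  Position 1 ('d'): freq=2, skip
  Position 2 ('e'): freq=4, skip
  Position 3 ('e'): freq=4, skip
  Position 4 ('e'): freq=4, skip
  Position 5 ('c'): unique! => answer = 5

5


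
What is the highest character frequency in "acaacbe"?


Input: acaacbe
Character counts:
  'a': 3
  'b': 1
  'c': 2
  'e': 1
Maximum frequency: 3

3


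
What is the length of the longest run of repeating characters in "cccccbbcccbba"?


Input: "cccccbbcccbba"
Scanning for longest run:
  Position 1 ('c'): continues run of 'c', length=2
  Position 2 ('c'): continues run of 'c', length=3
  Position 3 ('c'): continues run of 'c', length=4
  Position 4 ('c'): continues run of 'c', length=5
  Position 5 ('b'): new char, reset run to 1
  Position 6 ('b'): continues run of 'b', length=2
  Position 7 ('c'): new char, reset run to 1
  Position 8 ('c'): continues run of 'c', length=2
  Position 9 ('c'): continues run of 'c', length=3
  Position 10 ('b'): new char, reset run to 1
  Position 11 ('b'): continues run of 'b', length=2
  Position 12 ('a'): new char, reset run to 1
Longest run: 'c' with length 5

5


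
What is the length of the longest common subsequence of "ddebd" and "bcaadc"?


LCS of "ddebd" and "bcaadc"
DP table:
           b    c    a    a    d    c
      0    0    0    0    0    0    0
  d   0    0    0    0    0    1    1
  d   0    0    0    0    0    1    1
  e   0    0    0    0    0    1    1
  b   0    1    1    1    1    1    1
  d   0    1    1    1    1    2    2
LCS length = dp[5][6] = 2

2


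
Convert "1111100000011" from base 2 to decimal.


Input: "1111100000011" in base 2
Positional expansion:
  Digit '1' (value 1) x 2^12 = 4096
  Digit '1' (value 1) x 2^11 = 2048
  Digit '1' (value 1) x 2^10 = 1024
  Digit '1' (value 1) x 2^9 = 512
  Digit '1' (value 1) x 2^8 = 256
  Digit '0' (value 0) x 2^7 = 0
  Digit '0' (value 0) x 2^6 = 0
  Digit '0' (value 0) x 2^5 = 0
  Digit '0' (value 0) x 2^4 = 0
  Digit '0' (value 0) x 2^3 = 0
  Digit '0' (value 0) x 2^2 = 0
  Digit '1' (value 1) x 2^1 = 2
  Digit '1' (value 1) x 2^0 = 1
Sum = 7939

7939


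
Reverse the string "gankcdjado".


Input: gankcdjado
Reading characters right to left:
  Position 9: 'o'
  Position 8: 'd'
  Position 7: 'a'
  Position 6: 'j'
  Position 5: 'd'
  Position 4: 'c'
  Position 3: 'k'
  Position 2: 'n'
  Position 1: 'a'
  Position 0: 'g'
Reversed: odajdcknag

odajdcknag


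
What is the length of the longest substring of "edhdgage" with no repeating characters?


Input: "edhdgage"
Sliding window (track last position of each char):
  Position 0 ('e'): window [0,0] length 1 -- new best
  Position 1 ('d'): window [0,1] length 2 -- new best
  Position 2 ('h'): window [0,2] length 3 -- new best
  Position 3 ('d'): repeat (last at 1), move window start to 2
  Position 3 ('d'): window [2,3] length 2
  Position 4 ('g'): window [2,4] length 3
  Position 5 ('a'): window [2,5] length 4 -- new best
  Position 6 ('g'): repeat (last at 4), move window start to 5
  Position 6 ('g'): window [5,6] length 2
  Position 7 ('e'): window [5,7] length 3
Longest substring with no repeats: "hdga" with length 4

4


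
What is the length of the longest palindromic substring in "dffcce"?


Input: "dffcce"
Checking substrings for palindromes:
  [1:3] "ff" (len 2) => palindrome
  [3:5] "cc" (len 2) => palindrome
Longest palindromic substring: "ff" with length 2

2


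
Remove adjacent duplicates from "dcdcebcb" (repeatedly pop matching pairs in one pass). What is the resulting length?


Input: dcdcebcb
Stack-based adjacent duplicate removal:
  Read 'd': push. Stack: d
  Read 'c': push. Stack: dc
  Read 'd': push. Stack: dcd
  Read 'c': push. Stack: dcdc
  Read 'e': push. Stack: dcdce
  Read 'b': push. Stack: dcdceb
  Read 'c': push. Stack: dcdcebc
  Read 'b': push. Stack: dcdcebcb
Final stack: "dcdcebcb" (length 8)

8


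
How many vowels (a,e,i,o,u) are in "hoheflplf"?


Input: hoheflplf
Checking each character:
  'h' at position 0: consonant
  'o' at position 1: vowel (running total: 1)
  'h' at position 2: consonant
  'e' at position 3: vowel (running total: 2)
  'f' at position 4: consonant
  'l' at position 5: consonant
  'p' at position 6: consonant
  'l' at position 7: consonant
  'f' at position 8: consonant
Total vowels: 2

2


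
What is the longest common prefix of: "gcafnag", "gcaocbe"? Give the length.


Words: gcafnag, gcaocbe
  Position 0: all 'g' => match
  Position 1: all 'c' => match
  Position 2: all 'a' => match
  Position 3: ('f', 'o') => mismatch, stop
LCP = "gca" (length 3)

3


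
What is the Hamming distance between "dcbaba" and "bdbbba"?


Comparing "dcbaba" and "bdbbba" position by position:
  Position 0: 'd' vs 'b' => differ
  Position 1: 'c' vs 'd' => differ
  Position 2: 'b' vs 'b' => same
  Position 3: 'a' vs 'b' => differ
  Position 4: 'b' vs 'b' => same
  Position 5: 'a' vs 'a' => same
Total differences (Hamming distance): 3

3


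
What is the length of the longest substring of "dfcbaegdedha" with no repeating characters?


Input: "dfcbaegdedha"
Sliding window (track last position of each char):
  Position 0 ('d'): window [0,0] length 1 -- new best
  Position 1 ('f'): window [0,1] length 2 -- new best
  Position 2 ('c'): window [0,2] length 3 -- new best
  Position 3 ('b'): window [0,3] length 4 -- new best
  Position 4 ('a'): window [0,4] length 5 -- new best
  Position 5 ('e'): window [0,5] length 6 -- new best
  Position 6 ('g'): window [0,6] length 7 -- new best
  Position 7 ('d'): repeat (last at 0), move window start to 1
  Position 7 ('d'): window [1,7] length 7
  Position 8 ('e'): repeat (last at 5), move window start to 6
  Position 8 ('e'): window [6,8] length 3
  Position 9 ('d'): repeat (last at 7), move window start to 8
  Position 9 ('d'): window [8,9] length 2
  Position 10 ('h'): window [8,10] length 3
  Position 11 ('a'): window [8,11] length 4
Longest substring with no repeats: "dfcbaeg" with length 7

7


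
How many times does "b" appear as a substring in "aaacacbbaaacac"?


Searching for "b" in "aaacacbbaaacac"
Scanning each position:
  Position 0: "a" => no
  Position 1: "a" => no
  Position 2: "a" => no
  Position 3: "c" => no
  Position 4: "a" => no
  Position 5: "c" => no
  Position 6: "b" => MATCH
  Position 7: "b" => MATCH
  Position 8: "a" => no
  Position 9: "a" => no
  Position 10: "a" => no
  Position 11: "c" => no
  Position 12: "a" => no
  Position 13: "c" => no
Total occurrences: 2

2


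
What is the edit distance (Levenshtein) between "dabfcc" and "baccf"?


Computing edit distance: "dabfcc" -> "baccf"
DP table:
           b    a    c    c    f
      0    1    2    3    4    5
  d   1    1    2    3    4    5
  a   2    2    1    2    3    4
  b   3    2    2    2    3    4
  f   4    3    3    3    3    3
  c   5    4    4    3    3    4
  c   6    5    5    4    3    4
Edit distance = dp[6][5] = 4

4


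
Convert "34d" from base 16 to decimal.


Input: "34d" in base 16
Positional expansion:
  Digit '3' (value 3) x 16^2 = 768
  Digit '4' (value 4) x 16^1 = 64
  Digit 'd' (value 13) x 16^0 = 13
Sum = 845

845


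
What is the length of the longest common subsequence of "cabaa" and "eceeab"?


LCS of "cabaa" and "eceeab"
DP table:
           e    c    e    e    a    b
      0    0    0    0    0    0    0
  c   0    0    1    1    1    1    1
  a   0    0    1    1    1    2    2
  b   0    0    1    1    1    2    3
  a   0    0    1    1    1    2    3
  a   0    0    1    1    1    2    3
LCS length = dp[5][6] = 3

3


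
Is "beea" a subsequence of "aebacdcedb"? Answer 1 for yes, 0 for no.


Check if "beea" is a subsequence of "aebacdcedb"
Greedy scan:
  Position 0 ('a'): no match needed
  Position 1 ('e'): no match needed
  Position 2 ('b'): matches sub[0] = 'b'
  Position 3 ('a'): no match needed
  Position 4 ('c'): no match needed
  Position 5 ('d'): no match needed
  Position 6 ('c'): no match needed
  Position 7 ('e'): matches sub[1] = 'e'
  Position 8 ('d'): no match needed
  Position 9 ('b'): no match needed
Only matched 2/4 characters => not a subsequence

0


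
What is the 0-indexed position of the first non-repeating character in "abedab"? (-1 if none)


Input: abedab
Character frequencies:
  'a': 2
  'b': 2
  'd': 1
  'e': 1
Scanning left to right for freq == 1:
  Position 0 ('a'): freq=2, skip
  Position 1 ('b'): freq=2, skip
  Position 2 ('e'): unique! => answer = 2

2


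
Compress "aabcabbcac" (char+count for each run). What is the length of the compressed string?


Input: aabcabbcac
Runs:
  'a' x 2 => "a2"
  'b' x 1 => "b1"
  'c' x 1 => "c1"
  'a' x 1 => "a1"
  'b' x 2 => "b2"
  'c' x 1 => "c1"
  'a' x 1 => "a1"
  'c' x 1 => "c1"
Compressed: "a2b1c1a1b2c1a1c1"
Compressed length: 16

16


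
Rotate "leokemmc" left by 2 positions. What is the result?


Input: "leokemmc", rotate left by 2
First 2 characters: "le"
Remaining characters: "okemmc"
Concatenate remaining + first: "okemmc" + "le" = "okemmcle"

okemmcle


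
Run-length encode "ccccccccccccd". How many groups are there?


Input: ccccccccccccd
Scanning for consecutive runs:
  Group 1: 'c' x 12 (positions 0-11)
  Group 2: 'd' x 1 (positions 12-12)
Total groups: 2

2


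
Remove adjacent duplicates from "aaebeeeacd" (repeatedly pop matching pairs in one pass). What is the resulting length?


Input: aaebeeeacd
Stack-based adjacent duplicate removal:
  Read 'a': push. Stack: a
  Read 'a': matches stack top 'a' => pop. Stack: (empty)
  Read 'e': push. Stack: e
  Read 'b': push. Stack: eb
  Read 'e': push. Stack: ebe
  Read 'e': matches stack top 'e' => pop. Stack: eb
  Read 'e': push. Stack: ebe
  Read 'a': push. Stack: ebea
  Read 'c': push. Stack: ebeac
  Read 'd': push. Stack: ebeacd
Final stack: "ebeacd" (length 6)

6


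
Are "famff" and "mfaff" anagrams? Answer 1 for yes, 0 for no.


Strings: "famff", "mfaff"
Sorted first:  afffm
Sorted second: afffm
Sorted forms match => anagrams

1


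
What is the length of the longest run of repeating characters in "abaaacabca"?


Input: "abaaacabca"
Scanning for longest run:
  Position 1 ('b'): new char, reset run to 1
  Position 2 ('a'): new char, reset run to 1
  Position 3 ('a'): continues run of 'a', length=2
  Position 4 ('a'): continues run of 'a', length=3
  Position 5 ('c'): new char, reset run to 1
  Position 6 ('a'): new char, reset run to 1
  Position 7 ('b'): new char, reset run to 1
  Position 8 ('c'): new char, reset run to 1
  Position 9 ('a'): new char, reset run to 1
Longest run: 'a' with length 3

3


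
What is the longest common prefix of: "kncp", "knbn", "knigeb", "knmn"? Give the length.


Words: kncp, knbn, knigeb, knmn
  Position 0: all 'k' => match
  Position 1: all 'n' => match
  Position 2: ('c', 'b', 'i', 'm') => mismatch, stop
LCP = "kn" (length 2)

2


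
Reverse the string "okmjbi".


Input: okmjbi
Reading characters right to left:
  Position 5: 'i'
  Position 4: 'b'
  Position 3: 'j'
  Position 2: 'm'
  Position 1: 'k'
  Position 0: 'o'
Reversed: ibjmko

ibjmko


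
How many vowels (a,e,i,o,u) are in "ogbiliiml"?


Input: ogbiliiml
Checking each character:
  'o' at position 0: vowel (running total: 1)
  'g' at position 1: consonant
  'b' at position 2: consonant
  'i' at position 3: vowel (running total: 2)
  'l' at position 4: consonant
  'i' at position 5: vowel (running total: 3)
  'i' at position 6: vowel (running total: 4)
  'm' at position 7: consonant
  'l' at position 8: consonant
Total vowels: 4

4


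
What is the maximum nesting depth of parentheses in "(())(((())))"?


Input: "(())(((())))"
Tracking depth:
  Position 0 '(': depth becomes 1
  Position 1 '(': depth becomes 2
  Position 2 ')': depth becomes 1
  Position 3 ')': depth becomes 0
  Position 4 '(': depth becomes 1
  Position 5 '(': depth becomes 2
  Position 6 '(': depth becomes 3
  Position 7 '(': depth becomes 4
  Position 8 ')': depth becomes 3
  Position 9 ')': depth becomes 2
  Position 10 ')': depth becomes 1
  Position 11 ')': depth becomes 0
Maximum depth reached: 4

4


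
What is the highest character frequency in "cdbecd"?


Input: cdbecd
Character counts:
  'b': 1
  'c': 2
  'd': 2
  'e': 1
Maximum frequency: 2

2


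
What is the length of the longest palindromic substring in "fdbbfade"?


Input: "fdbbfade"
Checking substrings for palindromes:
  [2:4] "bb" (len 2) => palindrome
Longest palindromic substring: "bb" with length 2

2


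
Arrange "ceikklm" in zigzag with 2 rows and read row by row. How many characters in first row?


Zigzag "ceikklm" into 2 rows:
Placing characters:
  'c' => row 0
  'e' => row 1
  'i' => row 0
  'k' => row 1
  'k' => row 0
  'l' => row 1
  'm' => row 0
Rows:
  Row 0: "cikm"
  Row 1: "ekl"
First row length: 4

4


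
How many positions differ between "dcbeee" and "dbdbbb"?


Comparing "dcbeee" and "dbdbbb" position by position:
  Position 0: 'd' vs 'd' => same
  Position 1: 'c' vs 'b' => DIFFER
  Position 2: 'b' vs 'd' => DIFFER
  Position 3: 'e' vs 'b' => DIFFER
  Position 4: 'e' vs 'b' => DIFFER
  Position 5: 'e' vs 'b' => DIFFER
Positions that differ: 5

5


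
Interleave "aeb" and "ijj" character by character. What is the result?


Interleaving "aeb" and "ijj":
  Position 0: 'a' from first, 'i' from second => "ai"
  Position 1: 'e' from first, 'j' from second => "ej"
  Position 2: 'b' from first, 'j' from second => "bj"
Result: aiejbj

aiejbj


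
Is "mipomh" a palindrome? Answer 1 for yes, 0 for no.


Input: mipomh
Reversed: hmopim
  Compare pos 0 ('m') with pos 5 ('h'): MISMATCH
  Compare pos 1 ('i') with pos 4 ('m'): MISMATCH
  Compare pos 2 ('p') with pos 3 ('o'): MISMATCH
Result: not a palindrome

0


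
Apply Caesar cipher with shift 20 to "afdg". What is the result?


Caesar cipher: shift "afdg" by 20
  'a' (pos 0) + 20 = pos 20 = 'u'
  'f' (pos 5) + 20 = pos 25 = 'z'
  'd' (pos 3) + 20 = pos 23 = 'x'
  'g' (pos 6) + 20 = pos 0 = 'a'
Result: uzxa

uzxa


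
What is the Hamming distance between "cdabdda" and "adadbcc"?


Comparing "cdabdda" and "adadbcc" position by position:
  Position 0: 'c' vs 'a' => differ
  Position 1: 'd' vs 'd' => same
  Position 2: 'a' vs 'a' => same
  Position 3: 'b' vs 'd' => differ
  Position 4: 'd' vs 'b' => differ
  Position 5: 'd' vs 'c' => differ
  Position 6: 'a' vs 'c' => differ
Total differences (Hamming distance): 5

5


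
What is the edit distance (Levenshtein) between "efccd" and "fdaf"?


Computing edit distance: "efccd" -> "fdaf"
DP table:
           f    d    a    f
      0    1    2    3    4
  e   1    1    2    3    4
  f   2    1    2    3    3
  c   3    2    2    3    4
  c   4    3    3    3    4
  d   5    4    3    4    4
Edit distance = dp[5][4] = 4

4


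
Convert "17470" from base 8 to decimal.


Input: "17470" in base 8
Positional expansion:
  Digit '1' (value 1) x 8^4 = 4096
  Digit '7' (value 7) x 8^3 = 3584
  Digit '4' (value 4) x 8^2 = 256
  Digit '7' (value 7) x 8^1 = 56
  Digit '0' (value 0) x 8^0 = 0
Sum = 7992

7992


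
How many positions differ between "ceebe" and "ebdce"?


Comparing "ceebe" and "ebdce" position by position:
  Position 0: 'c' vs 'e' => DIFFER
  Position 1: 'e' vs 'b' => DIFFER
  Position 2: 'e' vs 'd' => DIFFER
  Position 3: 'b' vs 'c' => DIFFER
  Position 4: 'e' vs 'e' => same
Positions that differ: 4

4


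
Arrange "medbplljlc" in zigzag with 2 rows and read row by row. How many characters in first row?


Zigzag "medbplljlc" into 2 rows:
Placing characters:
  'm' => row 0
  'e' => row 1
  'd' => row 0
  'b' => row 1
  'p' => row 0
  'l' => row 1
  'l' => row 0
  'j' => row 1
  'l' => row 0
  'c' => row 1
Rows:
  Row 0: "mdpll"
  Row 1: "ebljc"
First row length: 5

5


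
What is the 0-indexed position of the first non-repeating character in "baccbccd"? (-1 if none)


Input: baccbccd
Character frequencies:
  'a': 1
  'b': 2
  'c': 4
  'd': 1
Scanning left to right for freq == 1:
  Position 0 ('b'): freq=2, skip
  Position 1 ('a'): unique! => answer = 1

1


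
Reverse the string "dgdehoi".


Input: dgdehoi
Reading characters right to left:
  Position 6: 'i'
  Position 5: 'o'
  Position 4: 'h'
  Position 3: 'e'
  Position 2: 'd'
  Position 1: 'g'
  Position 0: 'd'
Reversed: iohedgd

iohedgd


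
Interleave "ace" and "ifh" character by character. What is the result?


Interleaving "ace" and "ifh":
  Position 0: 'a' from first, 'i' from second => "ai"
  Position 1: 'c' from first, 'f' from second => "cf"
  Position 2: 'e' from first, 'h' from second => "eh"
Result: aicfeh

aicfeh


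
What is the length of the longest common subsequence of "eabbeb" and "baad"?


LCS of "eabbeb" and "baad"
DP table:
           b    a    a    d
      0    0    0    0    0
  e   0    0    0    0    0
  a   0    0    1    1    1
  b   0    1    1    1    1
  b   0    1    1    1    1
  e   0    1    1    1    1
  b   0    1    1    1    1
LCS length = dp[6][4] = 1

1
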